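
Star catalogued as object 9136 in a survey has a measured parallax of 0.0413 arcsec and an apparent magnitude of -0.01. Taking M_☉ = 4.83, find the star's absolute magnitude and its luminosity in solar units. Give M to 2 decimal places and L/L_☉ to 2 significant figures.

d = 1/p = 1/0.0413″ = 24.21 pc
M = m − 5 log₁₀ d + 5 = -0.01 − 5·1.3840 + 5 = -1.930
M − M_☉ = -1.930 − 4.83 = -6.760
L/L_☉ = 10^(−0.4 × -6.760) = 505.9

M ≈ -1.93; L/L_☉ ≈ 510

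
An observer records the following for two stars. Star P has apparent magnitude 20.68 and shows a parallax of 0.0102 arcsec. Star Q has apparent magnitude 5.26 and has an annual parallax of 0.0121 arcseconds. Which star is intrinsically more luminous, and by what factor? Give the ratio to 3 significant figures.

Star Q is more luminous, by a factor of 1.05×10^6.

Star P: d = 1/p = 1/0.0102″ = 98.04 pc
Star P: M = m − 5 log₁₀ d + 5 = 20.68 − 5·1.9914 + 5 = 15.723
Star Q: d = 1/p = 1/0.0121″ = 82.64 pc
Star Q: M = m − 5 log₁₀ d + 5 = 5.26 − 5·1.9172 + 5 = 0.674
ΔM = M_P − M_Q = 15.723 − (0.674) = 15.049; smaller M is more luminous → Star Q.
L ratio = 10^(0.4 |ΔM|) = 10^6.020 = 1.046×10^6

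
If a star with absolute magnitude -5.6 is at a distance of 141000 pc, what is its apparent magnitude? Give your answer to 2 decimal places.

m = M + 5 log₁₀ d − 5 = -5.6 + 5·5.1492 − 5 = 15.146

m ≈ 15.15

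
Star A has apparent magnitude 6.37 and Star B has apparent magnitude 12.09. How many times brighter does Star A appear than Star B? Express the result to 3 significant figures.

Magnitude difference = -5.72
Flux ratio = 10^(−0.4 Δm) = 10^(−0.4 × -5.72) = 10^2.288 = 194.1

194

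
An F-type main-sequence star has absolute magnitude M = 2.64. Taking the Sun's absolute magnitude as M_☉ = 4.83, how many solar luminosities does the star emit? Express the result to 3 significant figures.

M − M_☉ = 2.64 − 4.83 = -2.190
L/L_☉ = 10^(−0.4 (M − M_☉)) = 10^0.876 = 7.516

L/L_☉ ≈ 7.52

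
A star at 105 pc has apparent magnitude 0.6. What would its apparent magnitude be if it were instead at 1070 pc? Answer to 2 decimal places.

Flux ∝ 1/d², so Δm = 5 log₁₀(d₂/d₁) = 5 log₁₀(1070/105) = 5.041
m₂ = m₁ + Δm = 0.6 + (5.041) = 5.641

m ≈ 5.64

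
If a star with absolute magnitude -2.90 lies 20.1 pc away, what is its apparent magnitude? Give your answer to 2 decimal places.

m = M + 5 log₁₀ d − 5 = -2.90 + 5·1.3032 − 5 = -1.384

m ≈ -1.38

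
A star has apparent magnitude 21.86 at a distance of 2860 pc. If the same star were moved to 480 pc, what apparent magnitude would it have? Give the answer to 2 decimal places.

m ≈ 17.98

Flux ∝ 1/d², so Δm = 5 log₁₀(d₂/d₁) = 5 log₁₀(480/2860) = -3.876
m₂ = m₁ + Δm = 21.86 + (-3.876) = 17.984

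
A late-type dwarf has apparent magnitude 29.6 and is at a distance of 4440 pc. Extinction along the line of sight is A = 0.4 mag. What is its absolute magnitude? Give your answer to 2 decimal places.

M ≈ 15.96

5 log₁₀(d/10 pc) = 5 log₁₀(4440) − 5 = 13.237
M = m − 5 log₁₀(d/10) − A = 29.6 − 13.237 − 0.4 = 15.963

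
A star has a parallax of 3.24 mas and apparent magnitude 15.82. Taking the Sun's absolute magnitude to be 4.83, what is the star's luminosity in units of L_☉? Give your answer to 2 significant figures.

d = 1/p = 1000/3.24 mas = 308.6 pc
M = m − 5 log₁₀ d + 5 = 15.82 − 5·2.4895 + 5 = 8.373
M − M_☉ = 8.373 − 4.83 = 3.543
L/L_☉ = 10^(−0.4 × 3.543) = 0.03827

L/L_☉ ≈ 0.038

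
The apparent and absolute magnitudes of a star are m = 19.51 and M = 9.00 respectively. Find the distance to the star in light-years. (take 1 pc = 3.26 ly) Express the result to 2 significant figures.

Distance modulus: m − M = 19.51 − (9.00) = 10.510
m − M = 5 log₁₀ d − 5
log₁₀ d = (m − M)/5 + 1 = 3.1020
d = 10^3.1020 = 1265 pc
= 4123 ly

d ≈ 4100 ly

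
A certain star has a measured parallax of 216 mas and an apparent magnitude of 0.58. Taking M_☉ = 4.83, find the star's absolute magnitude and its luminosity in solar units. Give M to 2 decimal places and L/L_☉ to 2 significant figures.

M ≈ 2.25; L/L_☉ ≈ 11

d = 1/p = 1000/216 mas = 4.630 pc
M = m − 5 log₁₀ d + 5 = 0.58 − 5·0.6655 + 5 = 2.252
M − M_☉ = 2.252 − 4.83 = -2.578
L/L_☉ = 10^(−0.4 × -2.578) = 10.74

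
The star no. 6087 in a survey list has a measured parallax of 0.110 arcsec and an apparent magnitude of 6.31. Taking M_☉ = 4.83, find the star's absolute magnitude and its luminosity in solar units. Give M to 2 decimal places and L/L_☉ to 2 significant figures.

d = 1/p = 1/0.110″ = 9.091 pc
M = m − 5 log₁₀ d + 5 = 6.31 − 5·0.9586 + 5 = 6.517
M − M_☉ = 6.517 − 4.83 = 1.687
L/L_☉ = 10^(−0.4 × 1.687) = 0.2115

M ≈ 6.52; L/L_☉ ≈ 0.21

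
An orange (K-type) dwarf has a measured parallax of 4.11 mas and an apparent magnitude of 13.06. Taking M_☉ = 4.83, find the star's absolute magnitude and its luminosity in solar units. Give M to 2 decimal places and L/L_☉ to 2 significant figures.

d = 1/p = 1000/4.11 mas = 243.3 pc
M = m − 5 log₁₀ d + 5 = 13.06 − 5·2.3862 + 5 = 6.129
M − M_☉ = 6.129 − 4.83 = 1.299
L/L_☉ = 10^(−0.4 × 1.299) = 0.3022

M ≈ 6.13; L/L_☉ ≈ 0.30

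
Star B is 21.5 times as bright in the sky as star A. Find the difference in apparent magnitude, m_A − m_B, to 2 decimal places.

Pogson: Δm = −2.5 log₁₀(ratio) = −2.5 log₁₀(21.5) = −2.5 × 1.3324 = -3.331
Star B is brighter so has the smaller magnitude: m_A − m_B is positive.

m_A − m_B ≈ 3.33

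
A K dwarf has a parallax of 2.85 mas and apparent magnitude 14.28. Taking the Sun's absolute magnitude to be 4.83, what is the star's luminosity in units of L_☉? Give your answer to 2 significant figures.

L/L_☉ ≈ 0.20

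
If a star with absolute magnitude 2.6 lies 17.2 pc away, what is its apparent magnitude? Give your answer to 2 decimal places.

m = M + 5 log₁₀ d − 5 = 2.6 + 5·1.2355 − 5 = 3.778

m ≈ 3.78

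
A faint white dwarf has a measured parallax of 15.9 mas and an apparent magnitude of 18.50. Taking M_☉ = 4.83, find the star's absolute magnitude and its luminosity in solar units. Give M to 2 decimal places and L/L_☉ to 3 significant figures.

d = 1/p = 1000/15.9 mas = 62.89 pc
M = m − 5 log₁₀ d + 5 = 18.50 − 5·1.7986 + 5 = 14.507
M − M_☉ = 14.507 − 4.83 = 9.677
L/L_☉ = 10^(−0.4 × 9.677) = 1.346×10^-4

M ≈ 14.51; L/L_☉ ≈ 1.35×10^-4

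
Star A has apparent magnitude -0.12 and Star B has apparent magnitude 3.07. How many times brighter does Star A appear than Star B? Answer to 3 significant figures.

Magnitude difference = -3.19
Flux ratio = 10^(−0.4 Δm) = 10^(−0.4 × -3.19) = 10^1.276 = 18.88

18.9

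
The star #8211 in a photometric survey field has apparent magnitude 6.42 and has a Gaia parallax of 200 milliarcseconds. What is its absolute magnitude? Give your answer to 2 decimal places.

p = 200 mas = 0.200″ → d = 1/p = 5.000 pc
5 log₁₀(d/10 pc) = 5 log₁₀(5.000) − 5 = -1.505
M = m − 5 log₁₀(d/10) = 6.42 + 1.505 = 7.925

M ≈ 7.93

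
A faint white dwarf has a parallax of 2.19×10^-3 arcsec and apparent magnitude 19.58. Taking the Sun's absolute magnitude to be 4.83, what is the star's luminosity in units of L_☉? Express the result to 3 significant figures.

L/L_☉ ≈ 2.62×10^-3

d = 1/p = 1/2.19×10^-3″ = 456.6 pc
M = m − 5 log₁₀ d + 5 = 19.58 − 5·2.6596 + 5 = 11.282
M − M_☉ = 11.282 − 4.83 = 6.452
L/L_☉ = 10^(−0.4 × 6.452) = 2.625×10^-3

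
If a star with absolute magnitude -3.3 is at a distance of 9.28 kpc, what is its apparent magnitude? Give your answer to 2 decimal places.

m ≈ 11.54

d = 9.28 kpc = 9280 pc
m = M + 5 log₁₀ d − 5 = -3.3 + 5·3.9675 − 5 = 11.538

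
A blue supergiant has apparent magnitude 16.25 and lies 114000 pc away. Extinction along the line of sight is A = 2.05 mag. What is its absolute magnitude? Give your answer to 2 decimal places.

M ≈ -6.08

5 log₁₀(d/10 pc) = 5 log₁₀(114000) − 5 = 20.285
M = m − 5 log₁₀(d/10) − A = 16.25 − 20.285 − 2.05 = -6.085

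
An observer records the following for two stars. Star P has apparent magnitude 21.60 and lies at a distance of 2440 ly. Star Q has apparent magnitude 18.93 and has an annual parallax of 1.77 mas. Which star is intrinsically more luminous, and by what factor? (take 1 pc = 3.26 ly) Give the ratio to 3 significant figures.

Star P: d = 2440 ly / 3.26 = 748.5 pc
Star P: M = m − 5 log₁₀ d + 5 = 21.60 − 5·2.8742 + 5 = 12.229
Star Q: p = 1.77 mas = 1.77×10^-3″ → d = 1/p = 565.0 pc
Star Q: M = m − 5 log₁₀ d + 5 = 18.93 − 5·2.7520 + 5 = 10.170
ΔM = M_P − M_Q = 12.229 − (10.170) = 2.059; smaller M is more luminous → Star Q.
L ratio = 10^(0.4 |ΔM|) = 10^0.824 = 6.664

Star Q is more luminous, by a factor of 6.66.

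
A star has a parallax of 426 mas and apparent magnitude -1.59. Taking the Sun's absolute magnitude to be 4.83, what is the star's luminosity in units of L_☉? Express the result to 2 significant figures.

d = 1/p = 1000/426 mas = 2.347 pc
M = m − 5 log₁₀ d + 5 = -1.59 − 5·0.3706 + 5 = 1.557
M − M_☉ = 1.557 − 4.83 = -3.273
L/L_☉ = 10^(−0.4 × -3.273) = 20.38

L/L_☉ ≈ 20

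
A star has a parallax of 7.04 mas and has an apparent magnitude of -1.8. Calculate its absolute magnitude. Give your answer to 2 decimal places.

p = 7.04 mas = 7.04×10^-3″ → d = 1/p = 142.0 pc
5 log₁₀(d/10 pc) = 5 log₁₀(142.0) − 5 = 5.762
M = m − 5 log₁₀(d/10) = -1.8 − 5.762 = -7.562

M ≈ -7.56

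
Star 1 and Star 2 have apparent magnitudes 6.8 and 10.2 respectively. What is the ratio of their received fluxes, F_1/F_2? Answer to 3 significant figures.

F_1/F_2 ≈ 22.9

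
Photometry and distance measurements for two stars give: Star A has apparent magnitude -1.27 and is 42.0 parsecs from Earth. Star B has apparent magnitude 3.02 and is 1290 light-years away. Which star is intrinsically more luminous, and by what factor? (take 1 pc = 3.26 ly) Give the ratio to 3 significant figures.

Star B is more luminous, by a factor of 1.71.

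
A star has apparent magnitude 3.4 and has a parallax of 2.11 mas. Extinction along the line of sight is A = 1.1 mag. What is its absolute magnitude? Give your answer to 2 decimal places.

M ≈ -6.08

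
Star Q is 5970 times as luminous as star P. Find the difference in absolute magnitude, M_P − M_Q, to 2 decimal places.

Pogson: ΔM = −2.5 log₁₀(ratio) = −2.5 log₁₀(5970) = −2.5 × 3.7760 = -9.440
Star Q is brighter so has the smaller magnitude: M_P − M_Q is positive.

M_P − M_Q ≈ 9.44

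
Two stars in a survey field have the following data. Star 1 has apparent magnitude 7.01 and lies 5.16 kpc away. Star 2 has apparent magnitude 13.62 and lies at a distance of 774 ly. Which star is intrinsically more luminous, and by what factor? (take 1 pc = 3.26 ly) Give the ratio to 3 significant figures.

Star 1 is more luminous, by a factor of 208000.

Star 1: d = 5.16 kpc = 5160 pc
Star 1: M = m − 5 log₁₀ d + 5 = 7.01 − 5·3.7126 + 5 = -6.553
Star 2: d = 774 ly / 3.26 = 237.4 pc
Star 2: M = m − 5 log₁₀ d + 5 = 13.62 − 5·2.3755 + 5 = 6.742
ΔM = M_1 − M_2 = -6.553 − (6.742) = -13.296; smaller M is more luminous → Star 1.
L ratio = 10^(0.4 |ΔM|) = 10^5.318 = 208100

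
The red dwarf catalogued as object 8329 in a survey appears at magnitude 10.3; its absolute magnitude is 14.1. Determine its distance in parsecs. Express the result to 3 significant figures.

d ≈ 1.74 pc

Distance modulus: m − M = 10.3 − (14.1) = -3.800
m − M = 5 log₁₀ d − 5
log₁₀ d = (m − M)/5 + 1 = 0.2400
d = 10^0.2400 = 1.738 pc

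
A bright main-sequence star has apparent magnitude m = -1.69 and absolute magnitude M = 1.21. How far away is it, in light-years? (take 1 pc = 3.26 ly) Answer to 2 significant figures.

d ≈ 8.6 ly

μ = m − M = -2.900
m − M = 5 log₁₀ d − 5
log₁₀ d = (m − M)/5 + 1 = 0.4200
d = 10^0.4200 = 2.630 pc
= 8.575 ly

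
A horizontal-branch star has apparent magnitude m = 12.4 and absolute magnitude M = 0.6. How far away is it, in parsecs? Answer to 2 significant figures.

d ≈ 2300 pc

μ = m − M = 11.800
m − M = 5 log₁₀ d − 5
log₁₀ d = (m − M)/5 + 1 = 3.3600
d = 10^3.3600 = 2291 pc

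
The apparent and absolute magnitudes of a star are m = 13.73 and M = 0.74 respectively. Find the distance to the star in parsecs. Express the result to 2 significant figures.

μ = m − M = 12.990
m − M = 5 log₁₀ d − 5
log₁₀ d = (m − M)/5 + 1 = 3.5980
d = 10^3.5980 = 3963 pc

d ≈ 4000 pc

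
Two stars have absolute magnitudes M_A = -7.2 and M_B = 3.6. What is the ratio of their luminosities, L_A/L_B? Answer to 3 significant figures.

ΔM = M_A − M_B = -10.8
L_A/L_B = 10^(−0.4 ΔM) = 10^4.320 = 20890

L_A/L_B ≈ 20900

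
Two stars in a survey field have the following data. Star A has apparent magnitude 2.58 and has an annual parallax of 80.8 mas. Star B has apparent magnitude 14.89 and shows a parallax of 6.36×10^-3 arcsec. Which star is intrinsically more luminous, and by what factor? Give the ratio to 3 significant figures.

Star A: p = 80.8 mas = 0.0808″ → d = 1/p = 12.38 pc
Star A: M = m − 5 log₁₀ d + 5 = 2.58 − 5·1.0926 + 5 = 2.117
Star B: d = 1/p = 1/6.36×10^-3″ = 157.2 pc
Star B: M = m − 5 log₁₀ d + 5 = 14.89 − 5·2.1965 + 5 = 8.907
ΔM = M_A − M_B = 2.117 − (8.907) = -6.790; smaller M is more luminous → Star A.
L ratio = 10^(0.4 |ΔM|) = 10^2.716 = 520.1

Star A is more luminous, by a factor of 520.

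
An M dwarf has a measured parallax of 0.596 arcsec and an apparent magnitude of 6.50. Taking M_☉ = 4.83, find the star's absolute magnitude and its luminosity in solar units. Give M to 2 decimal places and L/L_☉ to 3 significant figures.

d = 1/p = 1/0.596″ = 1.678 pc
M = m − 5 log₁₀ d + 5 = 6.50 − 5·0.2248 + 5 = 10.376
M − M_☉ = 10.376 − 4.83 = 5.546
L/L_☉ = 10^(−0.4 × 5.546) = 6.047×10^-3

M ≈ 10.38; L/L_☉ ≈ 6.05×10^-3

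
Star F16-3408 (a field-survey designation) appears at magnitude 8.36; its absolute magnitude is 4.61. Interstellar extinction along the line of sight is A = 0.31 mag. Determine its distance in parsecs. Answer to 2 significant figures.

d ≈ 49 pc

m − M = 5 log₁₀(d/10 pc) + A  ⇒  8.36 − (4.61) − 0.31 = 5 log₁₀(d/10)
3.440 = 5 log₁₀(d/10)
log₁₀ d = (m − M − A)/5 + 1 = 1.6880
d = 10^1.6880 = 48.75 pc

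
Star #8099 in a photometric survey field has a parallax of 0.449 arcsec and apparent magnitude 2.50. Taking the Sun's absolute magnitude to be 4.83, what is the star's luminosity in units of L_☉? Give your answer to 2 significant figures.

d = 1/p = 1/0.449″ = 2.227 pc
M = m − 5 log₁₀ d + 5 = 2.50 − 5·0.3478 + 5 = 5.761
M − M_☉ = 5.761 − 4.83 = 0.931
L/L_☉ = 10^(−0.4 × 0.931) = 0.4241

L/L_☉ ≈ 0.42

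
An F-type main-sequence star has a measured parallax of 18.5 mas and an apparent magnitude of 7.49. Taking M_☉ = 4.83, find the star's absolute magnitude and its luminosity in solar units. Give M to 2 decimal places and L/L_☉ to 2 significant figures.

d = 1/p = 1000/18.5 mas = 54.05 pc
M = m − 5 log₁₀ d + 5 = 7.49 − 5·1.7328 + 5 = 3.826
M − M_☉ = 3.826 − 4.83 = -1.004
L/L_☉ = 10^(−0.4 × -1.004) = 2.521

M ≈ 3.83; L/L_☉ ≈ 2.5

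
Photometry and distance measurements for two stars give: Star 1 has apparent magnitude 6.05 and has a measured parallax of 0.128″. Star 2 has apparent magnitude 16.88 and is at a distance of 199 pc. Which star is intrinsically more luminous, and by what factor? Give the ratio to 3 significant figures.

Star 1 is more luminous, by a factor of 33.1.

Star 1: d = 1/p = 1/0.128″ = 7.812 pc
Star 1: M = m − 5 log₁₀ d + 5 = 6.05 − 5·0.8928 + 5 = 6.586
Star 2: M = m − 5 log₁₀ d + 5 = 16.88 − 5·2.2989 + 5 = 10.386
ΔM = M_1 − M_2 = 6.586 − (10.386) = -3.800; smaller M is more luminous → Star 1.
L ratio = 10^(0.4 |ΔM|) = 10^1.520 = 33.10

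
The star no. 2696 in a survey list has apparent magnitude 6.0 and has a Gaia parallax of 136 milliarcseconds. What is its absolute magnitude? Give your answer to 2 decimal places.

M ≈ 6.67

p = 136 mas = 0.136″ → d = 1/p = 7.353 pc
5 log₁₀(d/10 pc) = 5 log₁₀(7.353) − 5 = -0.668
M = m − 5 log₁₀(d/10) = 6.0 + 0.668 = 6.668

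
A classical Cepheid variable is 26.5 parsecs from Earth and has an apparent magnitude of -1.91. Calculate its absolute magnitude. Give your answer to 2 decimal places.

M ≈ -4.03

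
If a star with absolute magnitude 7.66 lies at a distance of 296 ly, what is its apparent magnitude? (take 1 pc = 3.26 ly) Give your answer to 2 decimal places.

m ≈ 12.45

d = 296 ly / 3.26 = 90.80 pc
m = M + 5 log₁₀ d − 5 = 7.66 + 5·1.9581 − 5 = 12.450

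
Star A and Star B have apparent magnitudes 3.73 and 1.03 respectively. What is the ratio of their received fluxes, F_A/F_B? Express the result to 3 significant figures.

Magnitude difference = 2.70
Flux ratio = 10^(−0.4 Δm) = 10^(−0.4 × 2.70) = 10^-1.080 = 0.08318

F_A/F_B ≈ 0.0832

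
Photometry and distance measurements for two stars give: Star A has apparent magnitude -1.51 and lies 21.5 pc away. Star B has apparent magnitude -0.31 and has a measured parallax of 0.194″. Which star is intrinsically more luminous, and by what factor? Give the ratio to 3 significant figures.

Star A: M = m − 5 log₁₀ d + 5 = -1.51 − 5·1.3324 + 5 = -3.172
Star B: d = 1/p = 1/0.194″ = 5.155 pc
Star B: M = m − 5 log₁₀ d + 5 = -0.31 − 5·0.7122 + 5 = 1.129
ΔM = M_A − M_B = -3.172 − (1.129) = -4.301; smaller M is more luminous → Star A.
L ratio = 10^(0.4 |ΔM|) = 10^1.720 = 52.54

Star A is more luminous, by a factor of 52.5.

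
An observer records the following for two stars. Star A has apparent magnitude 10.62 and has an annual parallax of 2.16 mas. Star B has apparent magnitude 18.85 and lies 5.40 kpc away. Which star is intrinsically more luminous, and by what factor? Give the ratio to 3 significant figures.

Star A is more luminous, by a factor of 14.4.

Star A: p = 2.16 mas = 2.16×10^-3″ → d = 1/p = 463.0 pc
Star A: M = m − 5 log₁₀ d + 5 = 10.62 − 5·2.6655 + 5 = 2.292
Star B: d = 5.40 kpc = 5400 pc
Star B: M = m − 5 log₁₀ d + 5 = 18.85 − 5·3.7324 + 5 = 5.188
ΔM = M_A − M_B = 2.292 − (5.188) = -2.896; smaller M is more luminous → Star A.
L ratio = 10^(0.4 |ΔM|) = 10^1.158 = 14.40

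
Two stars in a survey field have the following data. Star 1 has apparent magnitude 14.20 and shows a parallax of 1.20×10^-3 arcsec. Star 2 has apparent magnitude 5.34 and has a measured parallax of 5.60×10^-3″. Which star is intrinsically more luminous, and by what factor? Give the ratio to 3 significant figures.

Star 2 is more luminous, by a factor of 161.

Star 1: d = 1/p = 1/1.20×10^-3″ = 833.3 pc
Star 1: M = m − 5 log₁₀ d + 5 = 14.20 − 5·2.9208 + 5 = 4.596
Star 2: d = 1/p = 1/5.60×10^-3″ = 178.6 pc
Star 2: M = m − 5 log₁₀ d + 5 = 5.34 − 5·2.2518 + 5 = -0.919
ΔM = M_1 − M_2 = 4.596 − (-0.919) = 5.515; smaller M is more luminous → Star 2.
L ratio = 10^(0.4 |ΔM|) = 10^2.206 = 160.7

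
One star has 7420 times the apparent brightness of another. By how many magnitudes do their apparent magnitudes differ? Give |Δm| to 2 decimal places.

|Δm| ≈ 9.68

Pogson: Δm = −2.5 log₁₀(ratio) = −2.5 log₁₀(7420) = −2.5 × 3.8704 = -9.676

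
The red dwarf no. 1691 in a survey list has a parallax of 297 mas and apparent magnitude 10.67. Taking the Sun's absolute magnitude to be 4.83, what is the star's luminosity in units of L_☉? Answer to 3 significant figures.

d = 1/p = 1000/297 mas = 3.367 pc
M = m − 5 log₁₀ d + 5 = 10.67 − 5·0.5272 + 5 = 13.034
M − M_☉ = 13.034 − 4.83 = 8.204
L/L_☉ = 10^(−0.4 × 8.204) = 5.230×10^-4

L/L_☉ ≈ 5.23×10^-4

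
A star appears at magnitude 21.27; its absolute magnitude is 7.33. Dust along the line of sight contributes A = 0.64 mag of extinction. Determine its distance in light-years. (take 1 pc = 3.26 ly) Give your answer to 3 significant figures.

m − M = 5 log₁₀(d/10 pc) + A  ⇒  21.27 − (7.33) − 0.64 = 5 log₁₀(d/10)
13.300 = 5 log₁₀(d/10)
log₁₀ d = (m − M − A)/5 + 1 = 3.6600
d = 10^3.6600 = 4571 pc
= 14900 ly

d ≈ 14900 ly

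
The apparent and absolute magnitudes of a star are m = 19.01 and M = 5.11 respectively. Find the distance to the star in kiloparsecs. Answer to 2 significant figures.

d ≈ 6.0 kpc

Distance modulus: m − M = 19.01 − (5.11) = 13.900
m − M = 5 log₁₀ d − 5
log₁₀ d = (m − M)/5 + 1 = 3.7800
d = 10^3.7800 = 6026 pc
= 6.026 kpc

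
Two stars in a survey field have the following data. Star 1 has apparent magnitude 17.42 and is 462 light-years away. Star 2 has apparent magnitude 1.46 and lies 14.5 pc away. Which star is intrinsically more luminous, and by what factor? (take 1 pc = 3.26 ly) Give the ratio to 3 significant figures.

Star 2 is more luminous, by a factor of 25300.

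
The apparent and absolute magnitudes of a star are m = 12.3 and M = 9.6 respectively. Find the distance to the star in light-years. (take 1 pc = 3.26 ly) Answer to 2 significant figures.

Distance modulus: m − M = 12.3 − (9.6) = 2.700
m − M = 5 log₁₀ d − 5
log₁₀ d = (m − M)/5 + 1 = 1.5400
d = 10^1.5400 = 34.67 pc
= 113.0 ly

d ≈ 110 ly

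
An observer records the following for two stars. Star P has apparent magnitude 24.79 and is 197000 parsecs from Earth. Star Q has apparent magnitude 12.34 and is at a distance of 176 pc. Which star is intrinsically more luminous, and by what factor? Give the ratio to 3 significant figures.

Star P is more luminous, by a factor of 13.1.

Star P: M = m − 5 log₁₀ d + 5 = 24.79 − 5·5.2945 + 5 = 3.318
Star Q: M = m − 5 log₁₀ d + 5 = 12.34 − 5·2.2455 + 5 = 6.112
ΔM = M_P − M_Q = 3.318 − (6.112) = -2.795; smaller M is more luminous → Star P.
L ratio = 10^(0.4 |ΔM|) = 10^1.118 = 13.12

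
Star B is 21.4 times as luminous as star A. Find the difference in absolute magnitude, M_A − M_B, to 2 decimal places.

M_A − M_B ≈ 3.33

Pogson: ΔM = −2.5 log₁₀(ratio) = −2.5 log₁₀(21.4) = −2.5 × 1.3304 = -3.326
Star B is brighter so has the smaller magnitude: M_A − M_B is positive.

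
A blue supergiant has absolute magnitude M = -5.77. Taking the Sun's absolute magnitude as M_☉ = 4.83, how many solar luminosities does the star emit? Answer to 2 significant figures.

M − M_☉ = -5.77 − 4.83 = -10.600
L/L_☉ = 10^(−0.4 (M − M_☉)) = 10^4.240 = 17380

L/L_☉ ≈ 17000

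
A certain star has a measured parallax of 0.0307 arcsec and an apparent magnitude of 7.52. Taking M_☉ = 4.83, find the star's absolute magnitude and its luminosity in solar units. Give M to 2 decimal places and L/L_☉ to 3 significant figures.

d = 1/p = 1/0.0307″ = 32.57 pc
M = m − 5 log₁₀ d + 5 = 7.52 − 5·1.5129 + 5 = 4.956
M − M_☉ = 4.956 − 4.83 = 0.126
L/L_☉ = 10^(−0.4 × 0.126) = 0.8907

M ≈ 4.96; L/L_☉ ≈ 0.891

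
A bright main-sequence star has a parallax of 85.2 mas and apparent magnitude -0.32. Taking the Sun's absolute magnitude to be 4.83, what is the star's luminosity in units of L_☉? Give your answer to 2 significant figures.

d = 1/p = 1000/85.2 mas = 11.74 pc
M = m − 5 log₁₀ d + 5 = -0.32 − 5·1.0696 + 5 = -0.668
M − M_☉ = -0.668 − 4.83 = -5.498
L/L_☉ = 10^(−0.4 × -5.498) = 158.2

L/L_☉ ≈ 160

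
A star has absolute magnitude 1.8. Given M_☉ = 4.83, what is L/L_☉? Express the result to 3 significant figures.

M − M_☉ = 1.8 − 4.83 = -3.030
L/L_☉ = 10^(−0.4 (M − M_☉)) = 10^1.212 = 16.29

L/L_☉ ≈ 16.3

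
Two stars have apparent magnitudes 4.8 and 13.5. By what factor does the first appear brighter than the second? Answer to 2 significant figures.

Magnitude difference = -8.7
Flux ratio = 10^(−0.4 Δm) = 10^(−0.4 × -8.7) = 10^3.480 = 3020

3000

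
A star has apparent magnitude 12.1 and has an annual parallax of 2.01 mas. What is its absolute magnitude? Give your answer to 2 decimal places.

p = 2.01 mas = 2.01×10^-3″ → d = 1/p = 497.5 pc
5 log₁₀(d/10 pc) = 5 log₁₀(497.5) − 5 = 8.484
M = m − 5 log₁₀(d/10) = 12.1 − 8.484 = 3.616

M ≈ 3.62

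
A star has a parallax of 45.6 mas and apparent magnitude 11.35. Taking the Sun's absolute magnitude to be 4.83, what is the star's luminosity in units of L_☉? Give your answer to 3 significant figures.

L/L_☉ ≈ 0.0119

d = 1/p = 1000/45.6 mas = 21.93 pc
M = m − 5 log₁₀ d + 5 = 11.35 − 5·1.3410 + 5 = 9.645
M − M_☉ = 9.645 − 4.83 = 4.815
L/L_☉ = 10^(−0.4 × 4.815) = 0.01186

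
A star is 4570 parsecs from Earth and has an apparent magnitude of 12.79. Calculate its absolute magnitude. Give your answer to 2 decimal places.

M ≈ -0.51

5 log₁₀(d/10 pc) = 5 log₁₀(4570) − 5 = 13.300
M = m − 5 log₁₀(d/10) = 12.79 − 13.300 = -0.510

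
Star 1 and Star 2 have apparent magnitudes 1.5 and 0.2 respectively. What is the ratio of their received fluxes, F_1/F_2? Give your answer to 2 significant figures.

F_1/F_2 ≈ 0.30

Δm = 1.5 − (0.2) = 1.3
Flux ratio = 10^(−0.4 Δm) = 10^(−0.4 × 1.3) = 10^-0.520 = 0.3020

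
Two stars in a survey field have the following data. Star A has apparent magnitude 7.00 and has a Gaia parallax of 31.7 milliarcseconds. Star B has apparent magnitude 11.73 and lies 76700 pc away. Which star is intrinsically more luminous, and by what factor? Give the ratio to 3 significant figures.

Star A: p = 31.7 mas = 0.0317″ → d = 1/p = 31.55 pc
Star A: M = m − 5 log₁₀ d + 5 = 7.00 − 5·1.4989 + 5 = 4.505
Star B: M = m − 5 log₁₀ d + 5 = 11.73 − 5·4.8848 + 5 = -7.694
ΔM = M_A − M_B = 4.505 − (-7.694) = 12.199; smaller M is more luminous → Star B.
L ratio = 10^(0.4 |ΔM|) = 10^4.880 = 75810

Star B is more luminous, by a factor of 75800.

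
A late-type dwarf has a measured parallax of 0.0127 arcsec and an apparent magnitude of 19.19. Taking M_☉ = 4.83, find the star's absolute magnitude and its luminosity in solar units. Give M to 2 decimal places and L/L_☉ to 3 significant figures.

M ≈ 14.71; L/L_☉ ≈ 1.12×10^-4

d = 1/p = 1/0.0127″ = 78.74 pc
M = m − 5 log₁₀ d + 5 = 19.19 − 5·1.8962 + 5 = 14.709
M − M_☉ = 14.709 − 4.83 = 9.879
L/L_☉ = 10^(−0.4 × 9.879) = 1.118×10^-4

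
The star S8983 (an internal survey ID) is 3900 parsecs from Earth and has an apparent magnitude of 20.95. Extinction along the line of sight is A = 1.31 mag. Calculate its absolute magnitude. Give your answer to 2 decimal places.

M ≈ 6.68

5 log₁₀(d/10 pc) = 5 log₁₀(3900) − 5 = 12.955
M = m − 5 log₁₀(d/10) − A = 20.95 − 12.955 − 1.31 = 6.685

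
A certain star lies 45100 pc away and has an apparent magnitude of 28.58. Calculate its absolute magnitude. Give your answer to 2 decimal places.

5 log₁₀(d/10 pc) = 5 log₁₀(45100) − 5 = 18.271
M = m − 5 log₁₀(d/10) = 28.58 − 18.271 = 10.309

M ≈ 10.31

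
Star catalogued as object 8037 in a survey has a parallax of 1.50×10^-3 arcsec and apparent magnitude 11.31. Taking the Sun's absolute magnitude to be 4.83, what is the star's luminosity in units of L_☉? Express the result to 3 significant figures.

d = 1/p = 1/1.50×10^-3″ = 666.7 pc
M = m − 5 log₁₀ d + 5 = 11.31 − 5·2.8239 + 5 = 2.190
M − M_☉ = 2.190 − 4.83 = -2.640
L/L_☉ = 10^(−0.4 × -2.640) = 11.37

L/L_☉ ≈ 11.4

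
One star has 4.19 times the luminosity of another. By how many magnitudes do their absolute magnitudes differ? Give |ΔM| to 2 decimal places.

|ΔM| ≈ 1.56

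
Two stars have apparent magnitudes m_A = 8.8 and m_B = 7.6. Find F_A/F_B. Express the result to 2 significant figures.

F_A/F_B ≈ 0.33

Δm = 8.8 − (7.6) = 1.2
Flux ratio = 10^(−0.4 Δm) = 10^(−0.4 × 1.2) = 10^-0.480 = 0.3311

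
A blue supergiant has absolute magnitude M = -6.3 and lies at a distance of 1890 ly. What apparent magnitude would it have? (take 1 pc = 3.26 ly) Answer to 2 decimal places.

m ≈ 2.52

d = 1890 ly / 3.26 = 579.8 pc
m = M + 5 log₁₀ d − 5 = -6.3 + 5·2.7632 − 5 = 2.516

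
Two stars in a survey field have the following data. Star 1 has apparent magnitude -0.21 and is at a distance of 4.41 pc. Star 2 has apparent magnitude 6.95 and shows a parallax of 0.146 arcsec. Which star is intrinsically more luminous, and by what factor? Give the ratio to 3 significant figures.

Star 1 is more luminous, by a factor of 303.

Star 1: M = m − 5 log₁₀ d + 5 = -0.21 − 5·0.6444 + 5 = 1.568
Star 2: d = 1/p = 1/0.146″ = 6.849 pc
Star 2: M = m − 5 log₁₀ d + 5 = 6.95 − 5·0.8356 + 5 = 7.772
ΔM = M_1 − M_2 = 1.568 − (7.772) = -6.204; smaller M is more luminous → Star 1.
L ratio = 10^(0.4 |ΔM|) = 10^2.482 = 303.1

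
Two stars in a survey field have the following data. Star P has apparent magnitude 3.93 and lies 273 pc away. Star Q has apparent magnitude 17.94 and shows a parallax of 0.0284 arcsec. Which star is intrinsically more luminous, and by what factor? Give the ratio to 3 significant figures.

Star P is more luminous, by a factor of 2.42×10^7.

Star P: M = m − 5 log₁₀ d + 5 = 3.93 − 5·2.4362 + 5 = -3.251
Star Q: d = 1/p = 1/0.0284″ = 35.21 pc
Star Q: M = m − 5 log₁₀ d + 5 = 17.94 − 5·1.5467 + 5 = 15.207
ΔM = M_P − M_Q = -3.251 − (15.207) = -18.457; smaller M is more luminous → Star P.
L ratio = 10^(0.4 |ΔM|) = 10^7.383 = 2.415×10^7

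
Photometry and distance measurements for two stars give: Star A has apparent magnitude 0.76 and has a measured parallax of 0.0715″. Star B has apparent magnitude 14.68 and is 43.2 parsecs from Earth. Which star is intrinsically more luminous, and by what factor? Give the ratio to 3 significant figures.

Star A is more luminous, by a factor of 38800.

Star A: d = 1/p = 1/0.0715″ = 13.99 pc
Star A: M = m − 5 log₁₀ d + 5 = 0.76 − 5·1.1457 + 5 = 0.032
Star B: M = m − 5 log₁₀ d + 5 = 14.68 − 5·1.6355 + 5 = 11.503
ΔM = M_A − M_B = 0.032 − (11.503) = -11.471; smaller M is more luminous → Star A.
L ratio = 10^(0.4 |ΔM|) = 10^4.588 = 38760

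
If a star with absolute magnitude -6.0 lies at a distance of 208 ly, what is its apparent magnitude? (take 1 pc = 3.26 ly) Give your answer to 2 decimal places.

m ≈ -1.98

d = 208 ly / 3.26 = 63.80 pc
m = M + 5 log₁₀ d − 5 = -6.0 + 5·1.8048 − 5 = -1.976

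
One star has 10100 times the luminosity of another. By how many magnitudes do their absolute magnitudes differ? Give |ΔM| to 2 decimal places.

Pogson: ΔM = −2.5 log₁₀(ratio) = −2.5 log₁₀(10100) = −2.5 × 4.0043 = -10.011

|ΔM| ≈ 10.01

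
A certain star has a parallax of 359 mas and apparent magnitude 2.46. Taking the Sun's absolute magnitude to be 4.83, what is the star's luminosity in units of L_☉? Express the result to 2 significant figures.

d = 1/p = 1000/359 mas = 2.786 pc
M = m − 5 log₁₀ d + 5 = 2.46 − 5·0.4449 + 5 = 5.235
M − M_☉ = 5.235 − 4.83 = 0.405
L/L_☉ = 10^(−0.4 × 0.405) = 0.6884

L/L_☉ ≈ 0.69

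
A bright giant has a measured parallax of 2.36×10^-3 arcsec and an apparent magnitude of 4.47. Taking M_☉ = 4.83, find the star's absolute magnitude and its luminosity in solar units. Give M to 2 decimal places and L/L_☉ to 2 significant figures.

M ≈ -3.67; L/L_☉ ≈ 2500

d = 1/p = 1/2.36×10^-3″ = 423.7 pc
M = m − 5 log₁₀ d + 5 = 4.47 − 5·2.6271 + 5 = -3.665
M − M_☉ = -3.665 − 4.83 = -8.495
L/L_☉ = 10^(−0.4 × -8.495) = 2501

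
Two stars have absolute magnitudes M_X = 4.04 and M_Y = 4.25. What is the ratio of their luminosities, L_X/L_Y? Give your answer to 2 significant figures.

L_X/L_Y ≈ 1.2

ΔM = M_X − M_Y = -0.21
L_X/L_Y = 10^(−0.4 ΔM) = 10^0.084 = 1.213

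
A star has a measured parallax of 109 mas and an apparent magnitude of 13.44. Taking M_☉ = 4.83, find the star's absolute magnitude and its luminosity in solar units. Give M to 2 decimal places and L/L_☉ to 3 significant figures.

M ≈ 13.63; L/L_☉ ≈ 3.03×10^-4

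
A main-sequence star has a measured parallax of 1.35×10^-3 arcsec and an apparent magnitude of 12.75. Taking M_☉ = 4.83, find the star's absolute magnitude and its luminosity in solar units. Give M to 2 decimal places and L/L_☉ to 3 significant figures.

d = 1/p = 1/1.35×10^-3″ = 740.7 pc
M = m − 5 log₁₀ d + 5 = 12.75 − 5·2.8697 + 5 = 3.402
M − M_☉ = 3.402 − 4.83 = -1.428
L/L_☉ = 10^(−0.4 × -1.428) = 3.727

M ≈ 3.40; L/L_☉ ≈ 3.73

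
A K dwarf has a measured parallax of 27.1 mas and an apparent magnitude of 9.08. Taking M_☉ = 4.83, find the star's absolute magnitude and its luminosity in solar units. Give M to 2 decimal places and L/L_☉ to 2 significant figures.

M ≈ 6.24; L/L_☉ ≈ 0.27

d = 1/p = 1000/27.1 mas = 36.90 pc
M = m − 5 log₁₀ d + 5 = 9.08 − 5·1.5670 + 5 = 6.245
M − M_☉ = 6.245 − 4.83 = 1.415
L/L_☉ = 10^(−0.4 × 1.415) = 0.2717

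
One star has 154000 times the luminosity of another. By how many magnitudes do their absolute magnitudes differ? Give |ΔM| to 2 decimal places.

Pogson: ΔM = −2.5 log₁₀(ratio) = −2.5 log₁₀(154000) = −2.5 × 5.1875 = -12.969

|ΔM| ≈ 12.97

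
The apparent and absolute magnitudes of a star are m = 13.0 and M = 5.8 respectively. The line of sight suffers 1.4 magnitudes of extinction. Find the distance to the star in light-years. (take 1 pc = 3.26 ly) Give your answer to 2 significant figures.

m − M = 5 log₁₀(d/10 pc) + A  ⇒  13.0 − (5.8) − 1.4 = 5 log₁₀(d/10)
5.800 = 5 log₁₀(d/10)
log₁₀ d = (m − M − A)/5 + 1 = 2.1600
d = 10^2.1600 = 144.5 pc
= 471.2 ly

d ≈ 470 ly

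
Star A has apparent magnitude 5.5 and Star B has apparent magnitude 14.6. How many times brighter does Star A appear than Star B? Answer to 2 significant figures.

4400

Magnitude difference = -9.1
Flux ratio = 10^(−0.4 Δm) = 10^(−0.4 × -9.1) = 10^3.640 = 4365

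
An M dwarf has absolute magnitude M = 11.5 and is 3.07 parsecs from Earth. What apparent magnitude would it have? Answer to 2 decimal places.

m ≈ 8.94

m = M + 5 log₁₀ d − 5 = 11.5 + 5·0.4871 − 5 = 8.936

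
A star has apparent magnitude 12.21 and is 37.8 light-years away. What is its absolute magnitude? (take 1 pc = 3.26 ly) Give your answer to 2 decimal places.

M ≈ 11.89

d = 37.8 ly / 3.26 = 11.60 pc
5 log₁₀(d/10 pc) = 5 log₁₀(11.60) − 5 = 0.321
M = m − 5 log₁₀(d/10) = 12.21 − 0.321 = 11.889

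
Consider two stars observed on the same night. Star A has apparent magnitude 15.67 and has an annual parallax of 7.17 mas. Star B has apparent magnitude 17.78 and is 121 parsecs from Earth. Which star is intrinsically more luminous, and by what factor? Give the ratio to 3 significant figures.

Star A is more luminous, by a factor of 9.28.

Star A: p = 7.17 mas = 7.17×10^-3″ → d = 1/p = 139.5 pc
Star A: M = m − 5 log₁₀ d + 5 = 15.67 − 5·2.1445 + 5 = 9.948
Star B: M = m − 5 log₁₀ d + 5 = 17.78 − 5·2.0828 + 5 = 12.366
ΔM = M_A − M_B = 9.948 − (12.366) = -2.418; smaller M is more luminous → Star A.
L ratio = 10^(0.4 |ΔM|) = 10^0.967 = 9.277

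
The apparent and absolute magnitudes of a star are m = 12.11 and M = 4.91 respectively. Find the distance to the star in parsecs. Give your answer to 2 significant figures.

μ = m − M = 7.200
m − M = 5 log₁₀ d − 5
log₁₀ d = (m − M)/5 + 1 = 2.4400
d = 10^2.4400 = 275.4 pc

d ≈ 280 pc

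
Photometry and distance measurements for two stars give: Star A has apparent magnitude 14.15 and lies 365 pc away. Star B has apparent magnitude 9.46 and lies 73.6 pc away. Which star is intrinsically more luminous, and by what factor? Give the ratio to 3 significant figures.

Star A: M = m − 5 log₁₀ d + 5 = 14.15 − 5·2.5623 + 5 = 6.339
Star B: M = m − 5 log₁₀ d + 5 = 9.46 − 5·1.8669 + 5 = 5.126
ΔM = M_A − M_B = 6.339 − (5.126) = 1.213; smaller M is more luminous → Star B.
L ratio = 10^(0.4 |ΔM|) = 10^0.485 = 3.056

Star B is more luminous, by a factor of 3.06.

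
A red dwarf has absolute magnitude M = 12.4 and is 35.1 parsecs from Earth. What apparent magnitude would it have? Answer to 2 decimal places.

m = M + 5 log₁₀ d − 5 = 12.4 + 5·1.5453 − 5 = 15.127

m ≈ 15.13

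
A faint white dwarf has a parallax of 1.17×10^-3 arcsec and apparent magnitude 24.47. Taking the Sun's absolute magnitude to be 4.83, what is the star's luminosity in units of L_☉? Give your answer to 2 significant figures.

L/L_☉ ≈ 1.0×10^-4

d = 1/p = 1/1.17×10^-3″ = 854.7 pc
M = m − 5 log₁₀ d + 5 = 24.47 − 5·2.9318 + 5 = 14.811
M − M_☉ = 14.811 − 4.83 = 9.981
L/L_☉ = 10^(−0.4 × 9.981) = 1.018×10^-4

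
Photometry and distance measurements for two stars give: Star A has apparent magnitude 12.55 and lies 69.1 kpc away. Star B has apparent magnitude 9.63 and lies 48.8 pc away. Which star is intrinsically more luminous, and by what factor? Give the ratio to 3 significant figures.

Star A is more luminous, by a factor of 136000.

Star A: d = 69.1 kpc = 69100 pc
Star A: M = m − 5 log₁₀ d + 5 = 12.55 − 5·4.8395 + 5 = -6.647
Star B: M = m − 5 log₁₀ d + 5 = 9.63 − 5·1.6884 + 5 = 6.188
ΔM = M_A − M_B = -6.647 − (6.188) = -12.835; smaller M is more luminous → Star A.
L ratio = 10^(0.4 |ΔM|) = 10^5.134 = 136200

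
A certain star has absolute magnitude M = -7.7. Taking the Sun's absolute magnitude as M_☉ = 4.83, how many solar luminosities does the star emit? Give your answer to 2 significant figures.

L/L_☉ ≈ 100000

M − M_☉ = -7.7 − 4.83 = -12.530
L/L_☉ = 10^(−0.4 (M − M_☉)) = 10^5.012 = 102800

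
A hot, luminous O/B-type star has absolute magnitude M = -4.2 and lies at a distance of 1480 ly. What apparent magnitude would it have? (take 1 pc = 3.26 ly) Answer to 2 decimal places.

d = 1480 ly / 3.26 = 454.0 pc
m = M + 5 log₁₀ d − 5 = -4.2 + 5·2.6570 − 5 = 4.085

m ≈ 4.09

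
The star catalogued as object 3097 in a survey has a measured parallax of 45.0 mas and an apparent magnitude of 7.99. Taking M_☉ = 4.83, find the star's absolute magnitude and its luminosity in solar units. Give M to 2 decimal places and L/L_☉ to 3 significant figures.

M ≈ 6.26; L/L_☉ ≈ 0.269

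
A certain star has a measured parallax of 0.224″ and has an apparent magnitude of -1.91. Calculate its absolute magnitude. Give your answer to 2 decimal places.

M ≈ -0.16

d = 1/p = 1/0.224″ = 4.464 pc
5 log₁₀(d/10 pc) = 5 log₁₀(4.464) − 5 = -1.751
M = m − 5 log₁₀(d/10) = -1.91 + 1.751 = -0.159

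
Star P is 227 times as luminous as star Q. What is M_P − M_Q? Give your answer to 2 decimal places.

Pogson: ΔM = −2.5 log₁₀(ratio) = −2.5 log₁₀(227) = −2.5 × 2.3560 = -5.890
Star P is brighter, so it has the smaller magnitude: the difference is negative.

M_P − M_Q ≈ -5.89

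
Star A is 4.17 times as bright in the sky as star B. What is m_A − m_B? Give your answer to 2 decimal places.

Pogson: Δm = −2.5 log₁₀(ratio) = −2.5 log₁₀(4.17) = −2.5 × 0.6201 = -1.550
Star A is brighter, so it has the smaller magnitude: the difference is negative.

m_A − m_B ≈ -1.55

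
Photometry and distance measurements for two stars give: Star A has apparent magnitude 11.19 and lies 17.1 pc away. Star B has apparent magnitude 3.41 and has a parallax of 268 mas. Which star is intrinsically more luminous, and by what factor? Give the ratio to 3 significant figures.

Star B is more luminous, by a factor of 61.6.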